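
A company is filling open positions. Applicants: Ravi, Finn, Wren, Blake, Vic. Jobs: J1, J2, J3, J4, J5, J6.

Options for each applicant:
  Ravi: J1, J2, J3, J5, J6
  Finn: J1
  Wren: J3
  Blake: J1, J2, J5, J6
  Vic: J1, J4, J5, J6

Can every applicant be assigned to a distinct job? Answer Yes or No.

Yes

One maximum matching: Ravi-J2, Finn-J1, Wren-J3, Blake-J5, Vic-J6.
All 5 applicants are covered.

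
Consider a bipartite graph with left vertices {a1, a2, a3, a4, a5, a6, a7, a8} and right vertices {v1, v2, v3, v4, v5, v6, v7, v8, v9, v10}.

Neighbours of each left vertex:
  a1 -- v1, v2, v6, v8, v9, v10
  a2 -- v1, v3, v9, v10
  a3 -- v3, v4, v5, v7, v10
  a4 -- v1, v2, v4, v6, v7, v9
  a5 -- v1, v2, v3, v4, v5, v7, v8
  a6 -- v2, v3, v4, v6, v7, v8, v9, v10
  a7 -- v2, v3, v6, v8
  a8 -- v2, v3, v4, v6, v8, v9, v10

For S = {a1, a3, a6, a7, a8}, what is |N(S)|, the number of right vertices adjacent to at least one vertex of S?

The union of neighbours of {a1, a3, a6, a7, a8} is {v1, v2, v3, v4, v5, v6, v7, v8, v9, v10}, which has 10 elements.
Since |N(S)| = 10 ≥ |S| = 5, Hall's condition holds for this subset.

10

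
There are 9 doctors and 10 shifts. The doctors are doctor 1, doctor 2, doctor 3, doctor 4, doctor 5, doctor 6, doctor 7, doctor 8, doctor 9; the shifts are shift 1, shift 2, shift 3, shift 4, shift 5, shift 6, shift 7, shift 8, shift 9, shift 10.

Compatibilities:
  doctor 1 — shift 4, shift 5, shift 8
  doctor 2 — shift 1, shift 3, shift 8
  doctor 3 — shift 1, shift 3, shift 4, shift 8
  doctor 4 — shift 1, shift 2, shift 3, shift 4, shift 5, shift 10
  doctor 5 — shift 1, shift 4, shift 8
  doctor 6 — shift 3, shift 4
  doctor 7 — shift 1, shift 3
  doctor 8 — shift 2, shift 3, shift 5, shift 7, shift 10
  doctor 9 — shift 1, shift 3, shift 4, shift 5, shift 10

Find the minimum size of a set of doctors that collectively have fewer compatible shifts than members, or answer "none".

Take S = {doctor 2, doctor 3, doctor 5, doctor 6, doctor 7}. Its neighbourhood is {shift 1, shift 3, shift 4, shift 8}, so |N(S)| = 4 < |S| = 5.
Every subset of size less than 5 has at least as many neighbours as members, so 5 is the minimum.

5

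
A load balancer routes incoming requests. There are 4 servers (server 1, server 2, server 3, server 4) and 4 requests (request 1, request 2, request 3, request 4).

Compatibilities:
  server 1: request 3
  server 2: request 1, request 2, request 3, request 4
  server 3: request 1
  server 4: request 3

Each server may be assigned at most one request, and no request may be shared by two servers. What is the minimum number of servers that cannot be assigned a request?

1

A valid assignment of size 3: server 1→request 3, server 2→request 4, server 3→request 1.
The set {server 1, server 4} has only 1 neighbour ({request 3}), so by Hall's theorem at most 3 of the 4 servers can be matched.
That matches 3 of the 4, leaving 1 unmatched; no matching can do better.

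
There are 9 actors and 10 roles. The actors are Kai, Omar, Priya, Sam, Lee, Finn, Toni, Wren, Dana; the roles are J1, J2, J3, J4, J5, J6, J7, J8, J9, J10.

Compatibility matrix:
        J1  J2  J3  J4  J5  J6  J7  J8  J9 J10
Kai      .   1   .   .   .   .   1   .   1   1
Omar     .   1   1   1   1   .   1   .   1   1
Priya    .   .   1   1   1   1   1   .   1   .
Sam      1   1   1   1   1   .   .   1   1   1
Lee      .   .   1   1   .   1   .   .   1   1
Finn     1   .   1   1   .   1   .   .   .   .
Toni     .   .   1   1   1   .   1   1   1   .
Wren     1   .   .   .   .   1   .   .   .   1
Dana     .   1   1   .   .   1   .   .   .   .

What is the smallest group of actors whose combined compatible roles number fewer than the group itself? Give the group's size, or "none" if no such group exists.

none

A matching saturating every actor exists, for instance Kai→J2, Omar→J9, Priya→J7, Sam→J1, Lee→J6, Finn→J4, Toni→J8, Wren→J10, Dana→J3.
By Hall's marriage theorem, this means |N(S)| ≥ |S| for every subset S, so no violating subset exists.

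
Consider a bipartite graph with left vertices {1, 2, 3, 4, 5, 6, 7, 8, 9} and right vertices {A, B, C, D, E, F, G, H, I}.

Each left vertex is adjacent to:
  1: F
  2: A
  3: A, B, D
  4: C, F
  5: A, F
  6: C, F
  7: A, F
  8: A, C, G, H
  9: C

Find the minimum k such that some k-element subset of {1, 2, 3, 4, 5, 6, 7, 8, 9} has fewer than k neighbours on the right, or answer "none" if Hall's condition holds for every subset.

Take S = {1, 2, 5}. Its neighbourhood is {A, F}, so |N(S)| = 2 < |S| = 3.
Every subset of size less than 3 has at least as many neighbours as members, so 3 is the minimum.

3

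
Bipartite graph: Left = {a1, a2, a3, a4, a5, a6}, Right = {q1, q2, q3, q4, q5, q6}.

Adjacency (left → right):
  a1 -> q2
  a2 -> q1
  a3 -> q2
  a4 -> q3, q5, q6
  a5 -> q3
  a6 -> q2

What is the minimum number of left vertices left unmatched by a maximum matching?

One maximum matching: a1→q2, a2→q1, a4→q6, a5→q3.
The set {a1, a3, a6} has only 1 neighbour ({q2}), so by Hall's theorem at most 4 of the 6 left vertices can be matched.
That matches 4 of the 6, leaving 2 unmatched; no matching can do better.

2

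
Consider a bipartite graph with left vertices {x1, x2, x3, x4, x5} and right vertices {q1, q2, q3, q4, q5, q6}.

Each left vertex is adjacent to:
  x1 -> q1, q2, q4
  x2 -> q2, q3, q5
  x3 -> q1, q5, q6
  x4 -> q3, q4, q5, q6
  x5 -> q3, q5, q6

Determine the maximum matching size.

5

One maximum matching: x1→q2, x2→q5, x3→q1, x4→q4, x5→q6.
All 5 left vertices are matched, so no larger matching exists.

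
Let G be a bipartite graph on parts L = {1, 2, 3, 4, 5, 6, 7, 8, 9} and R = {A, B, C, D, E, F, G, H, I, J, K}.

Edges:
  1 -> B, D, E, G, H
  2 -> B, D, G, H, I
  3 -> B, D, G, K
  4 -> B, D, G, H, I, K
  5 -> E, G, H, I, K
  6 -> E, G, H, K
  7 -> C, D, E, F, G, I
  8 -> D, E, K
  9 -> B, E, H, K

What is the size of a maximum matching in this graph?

A valid assignment of size 8: 1-G, 2-B, 3-D, 4-K, 5-I, 6-H, 7-F, 8-E.
The set {1, 2, 3, 4, 5, 6, 8, 9} has only 7 neighbours ({B, D, E, G, H, I, K}), so by Hall's theorem at most 8 of the 9 left vertices can be matched.

8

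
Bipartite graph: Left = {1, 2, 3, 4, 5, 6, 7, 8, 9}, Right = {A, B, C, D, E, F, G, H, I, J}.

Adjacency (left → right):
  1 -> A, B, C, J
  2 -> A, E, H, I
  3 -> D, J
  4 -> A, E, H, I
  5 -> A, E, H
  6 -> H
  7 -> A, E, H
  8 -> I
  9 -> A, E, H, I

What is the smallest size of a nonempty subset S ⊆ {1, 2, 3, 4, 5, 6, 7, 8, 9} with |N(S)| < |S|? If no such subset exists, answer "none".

5

Take S = {2, 4, 5, 6, 7}. Its neighbourhood is {A, E, H, I}, so |N(S)| = 4 < |S| = 5.
Every subset of size less than 5 has at least as many neighbours as members, so 5 is the minimum.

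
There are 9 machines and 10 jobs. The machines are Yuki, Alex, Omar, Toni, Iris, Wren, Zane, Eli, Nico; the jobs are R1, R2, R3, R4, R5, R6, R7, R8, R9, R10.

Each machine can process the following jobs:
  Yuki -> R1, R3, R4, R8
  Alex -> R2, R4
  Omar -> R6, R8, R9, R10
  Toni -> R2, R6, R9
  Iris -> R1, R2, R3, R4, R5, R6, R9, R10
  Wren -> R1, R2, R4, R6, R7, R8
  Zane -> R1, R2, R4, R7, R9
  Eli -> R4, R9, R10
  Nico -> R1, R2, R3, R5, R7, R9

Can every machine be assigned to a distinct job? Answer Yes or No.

For example, pair Yuki–R3, Alex–R4, Omar–R8, Toni–R6, Iris–R1, Wren–R2, Zane–R7, Eli–R10, Nico–R9.
Every machine is matched, so this matching saturates all of them.

Yes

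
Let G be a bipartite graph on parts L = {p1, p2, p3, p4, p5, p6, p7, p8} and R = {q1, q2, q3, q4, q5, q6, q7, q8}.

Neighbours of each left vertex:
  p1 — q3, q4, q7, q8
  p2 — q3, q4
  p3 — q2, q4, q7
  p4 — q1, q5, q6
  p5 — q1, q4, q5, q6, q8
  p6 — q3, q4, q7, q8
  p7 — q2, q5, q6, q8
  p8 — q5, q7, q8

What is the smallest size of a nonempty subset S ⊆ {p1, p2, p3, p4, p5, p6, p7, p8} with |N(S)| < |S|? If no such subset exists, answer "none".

A matching saturating every left vertex exists, for instance p1→q7, p2→q3, p3→q2, p4→q6, p5→q1, p6→q4, p7→q5, p8→q8.
By Hall's marriage theorem, this means |N(S)| ≥ |S| for every subset S, so no violating subset exists.

none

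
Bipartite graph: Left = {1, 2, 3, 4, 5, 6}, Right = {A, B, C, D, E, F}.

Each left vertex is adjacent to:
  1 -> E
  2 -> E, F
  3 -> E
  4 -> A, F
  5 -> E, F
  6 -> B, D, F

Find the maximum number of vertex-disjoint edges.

4

One maximum matching: 1-E, 2-F, 4-A, 6-B.
The set {1, 2, 3, 5} has only 2 neighbours ({E, F}), so by Hall's theorem at most 4 of the 6 left vertices can be matched.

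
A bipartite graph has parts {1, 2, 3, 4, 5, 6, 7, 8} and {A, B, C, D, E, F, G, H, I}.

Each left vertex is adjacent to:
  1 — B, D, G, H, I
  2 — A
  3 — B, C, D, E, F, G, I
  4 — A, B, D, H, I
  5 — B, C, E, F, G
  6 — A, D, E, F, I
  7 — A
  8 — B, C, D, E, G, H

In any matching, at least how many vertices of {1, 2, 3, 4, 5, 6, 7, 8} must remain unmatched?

For example, pair 1-D, 2-A, 3-E, 4-H, 5-B, 6-F, 8-G.
The set {2, 7} has only 1 neighbour ({A}), so by Hall's theorem at most 7 of the 8 left vertices can be matched.
That matches 7 of the 8, leaving 1 unmatched; no matching can do better.

1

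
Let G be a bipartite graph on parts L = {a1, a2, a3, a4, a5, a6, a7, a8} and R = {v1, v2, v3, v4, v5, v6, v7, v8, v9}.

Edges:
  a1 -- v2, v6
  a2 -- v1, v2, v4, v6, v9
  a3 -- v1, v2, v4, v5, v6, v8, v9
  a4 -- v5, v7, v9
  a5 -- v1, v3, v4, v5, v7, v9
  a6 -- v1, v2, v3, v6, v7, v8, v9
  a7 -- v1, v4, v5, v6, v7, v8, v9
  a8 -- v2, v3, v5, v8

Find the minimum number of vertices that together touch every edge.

8

{a1, a2, a3, a4, a5, a6, a7, a8} is a vertex cover of size 8: every edge has an endpoint in this set.
No smaller cover exists because a1–v6, a2–v4, a3–v8, a4–v7, a5–v3, a6–v9, a7–v1, a8–v2 is a matching of size 8, and a cover must include an endpoint of each of these disjoint edges (König's theorem).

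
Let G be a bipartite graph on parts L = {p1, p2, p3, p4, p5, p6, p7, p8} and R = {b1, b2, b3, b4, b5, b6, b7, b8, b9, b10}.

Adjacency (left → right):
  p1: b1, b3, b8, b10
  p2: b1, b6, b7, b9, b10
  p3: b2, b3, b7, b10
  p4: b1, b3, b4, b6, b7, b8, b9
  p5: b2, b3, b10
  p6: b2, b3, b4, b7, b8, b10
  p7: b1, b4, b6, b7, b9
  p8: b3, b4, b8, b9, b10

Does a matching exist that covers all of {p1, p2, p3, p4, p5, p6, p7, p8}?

Yes

One maximum matching: p1→b3, p2→b9, p3→b2, p4→b6, p5→b10, p6→b7, p7→b1, p8→b8.
All 8 left vertices are covered.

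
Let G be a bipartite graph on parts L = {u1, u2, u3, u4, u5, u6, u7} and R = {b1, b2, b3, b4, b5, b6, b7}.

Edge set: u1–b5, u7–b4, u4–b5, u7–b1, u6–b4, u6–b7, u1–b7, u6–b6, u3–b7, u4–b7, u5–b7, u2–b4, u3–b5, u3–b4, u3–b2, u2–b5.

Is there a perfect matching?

No

The set {u1, u4, u5} has only 2 neighbours ({b5, b7}), so by Hall's theorem at most 6 of the 7 left vertices can be matched.
Hence no matching covers every left vertex.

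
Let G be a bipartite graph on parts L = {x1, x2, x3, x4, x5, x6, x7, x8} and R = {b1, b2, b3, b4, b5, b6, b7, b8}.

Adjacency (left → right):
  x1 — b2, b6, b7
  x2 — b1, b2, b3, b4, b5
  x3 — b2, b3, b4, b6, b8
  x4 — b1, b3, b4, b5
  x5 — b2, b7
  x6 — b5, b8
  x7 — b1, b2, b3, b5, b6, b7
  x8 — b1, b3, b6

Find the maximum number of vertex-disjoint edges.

8

For example, pair x1-b6, x2-b1, x3-b8, x4-b4, x5-b2, x6-b5, x7-b7, x8-b3.
All 8 left vertices are matched, so no larger matching exists.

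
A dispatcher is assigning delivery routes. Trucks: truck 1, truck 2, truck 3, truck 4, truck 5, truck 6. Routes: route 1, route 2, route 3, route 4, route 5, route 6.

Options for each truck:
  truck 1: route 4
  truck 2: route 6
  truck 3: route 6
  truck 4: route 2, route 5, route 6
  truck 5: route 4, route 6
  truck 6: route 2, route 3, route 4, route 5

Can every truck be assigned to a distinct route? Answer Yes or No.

No

The set {truck 1, truck 2, truck 3, truck 5} has only 2 neighbours ({route 4, route 6}), so by Hall's theorem at most 4 of the 6 trucks can be matched.
Hence no matching covers every truck.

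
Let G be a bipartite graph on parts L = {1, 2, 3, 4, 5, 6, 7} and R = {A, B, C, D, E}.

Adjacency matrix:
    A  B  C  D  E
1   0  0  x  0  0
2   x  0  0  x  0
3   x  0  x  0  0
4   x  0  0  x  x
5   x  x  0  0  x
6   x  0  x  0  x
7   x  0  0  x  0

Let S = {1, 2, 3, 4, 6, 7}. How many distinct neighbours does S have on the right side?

The union of neighbours of {1, 2, 3, 4, 6, 7} is {A, C, D, E}, which has 4 elements.
Since |N(S)| = 4 < |S| = 6, Hall's condition fails for this subset.

4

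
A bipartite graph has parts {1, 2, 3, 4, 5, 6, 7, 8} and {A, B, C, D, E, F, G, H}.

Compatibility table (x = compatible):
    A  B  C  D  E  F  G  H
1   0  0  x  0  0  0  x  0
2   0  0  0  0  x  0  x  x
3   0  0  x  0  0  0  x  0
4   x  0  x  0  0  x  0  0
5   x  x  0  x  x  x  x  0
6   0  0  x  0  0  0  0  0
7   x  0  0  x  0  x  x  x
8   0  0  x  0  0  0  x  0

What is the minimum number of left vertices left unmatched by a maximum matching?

For example, pair 1-G, 2-H, 3-C, 4-F, 5-E, 7-A.
The set {1, 3, 6, 8} has only 2 neighbours ({C, G}), so by Hall's theorem at most 6 of the 8 left vertices can be matched.
That matches 6 of the 8, leaving 2 unmatched; no matching can do better.

2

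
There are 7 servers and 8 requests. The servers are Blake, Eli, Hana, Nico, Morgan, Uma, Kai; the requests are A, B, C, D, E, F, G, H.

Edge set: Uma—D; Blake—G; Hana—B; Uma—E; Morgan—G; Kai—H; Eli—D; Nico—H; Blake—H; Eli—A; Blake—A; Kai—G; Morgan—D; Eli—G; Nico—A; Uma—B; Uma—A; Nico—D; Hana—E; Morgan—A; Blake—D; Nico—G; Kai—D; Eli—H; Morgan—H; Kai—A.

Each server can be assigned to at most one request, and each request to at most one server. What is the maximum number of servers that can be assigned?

A valid assignment of size 6: Blake→A, Eli→H, Hana→E, Nico→D, Morgan→G, Uma→B.
The set {Blake, Eli, Nico, Morgan, Kai} has only 4 neighbours ({A, D, G, H}), so by Hall's theorem at most 6 of the 7 servers can be matched.

6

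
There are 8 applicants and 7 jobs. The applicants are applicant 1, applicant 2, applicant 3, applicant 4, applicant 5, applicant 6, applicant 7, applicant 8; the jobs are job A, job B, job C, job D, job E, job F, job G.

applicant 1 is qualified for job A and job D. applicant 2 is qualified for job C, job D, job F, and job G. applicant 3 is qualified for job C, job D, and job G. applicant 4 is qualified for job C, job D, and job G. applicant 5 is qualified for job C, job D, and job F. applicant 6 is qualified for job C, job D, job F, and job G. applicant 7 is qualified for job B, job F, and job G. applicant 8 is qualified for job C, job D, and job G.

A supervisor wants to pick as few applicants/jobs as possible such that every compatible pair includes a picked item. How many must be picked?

{applicant 1, applicant 7, job C, job D, job F, job G} is a vertex cover of size 6: every edge has an endpoint in this set.
No smaller cover exists because applicant 1–job A, applicant 2–job G, applicant 3–job C, applicant 4–job D, applicant 5–job F, applicant 7–job B is a matching of size 6, and a cover must include an endpoint of each of these disjoint edges (König's theorem).

6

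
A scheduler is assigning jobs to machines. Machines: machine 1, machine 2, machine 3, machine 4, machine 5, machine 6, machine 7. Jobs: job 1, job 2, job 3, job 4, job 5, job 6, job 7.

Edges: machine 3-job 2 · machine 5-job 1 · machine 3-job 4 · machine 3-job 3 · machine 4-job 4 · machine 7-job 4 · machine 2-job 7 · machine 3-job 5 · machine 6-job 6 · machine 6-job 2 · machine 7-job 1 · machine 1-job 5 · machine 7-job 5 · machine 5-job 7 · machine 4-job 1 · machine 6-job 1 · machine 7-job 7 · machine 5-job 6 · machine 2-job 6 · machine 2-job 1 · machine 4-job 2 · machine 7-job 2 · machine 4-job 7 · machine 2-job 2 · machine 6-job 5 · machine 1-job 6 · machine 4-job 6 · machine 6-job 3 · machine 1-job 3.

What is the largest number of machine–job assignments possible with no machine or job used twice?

7

One maximum matching: machine 1-job 3, machine 2-job 2, machine 3-job 4, machine 4-job 7, machine 5-job 6, machine 6-job 1, machine 7-job 5.
This saturates every machine, so 7 is the maximum.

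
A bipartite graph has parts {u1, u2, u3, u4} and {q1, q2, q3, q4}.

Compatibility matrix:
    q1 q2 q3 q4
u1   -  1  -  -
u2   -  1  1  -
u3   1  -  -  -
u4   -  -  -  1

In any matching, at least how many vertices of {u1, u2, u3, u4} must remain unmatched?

0

One maximum matching: u1–q2, u2–q3, u3–q1, u4–q4.
All 4 left vertices are matched, so no larger matching exists.
That matches 4 of the 4, leaving 0 unmatched; no matching can do better.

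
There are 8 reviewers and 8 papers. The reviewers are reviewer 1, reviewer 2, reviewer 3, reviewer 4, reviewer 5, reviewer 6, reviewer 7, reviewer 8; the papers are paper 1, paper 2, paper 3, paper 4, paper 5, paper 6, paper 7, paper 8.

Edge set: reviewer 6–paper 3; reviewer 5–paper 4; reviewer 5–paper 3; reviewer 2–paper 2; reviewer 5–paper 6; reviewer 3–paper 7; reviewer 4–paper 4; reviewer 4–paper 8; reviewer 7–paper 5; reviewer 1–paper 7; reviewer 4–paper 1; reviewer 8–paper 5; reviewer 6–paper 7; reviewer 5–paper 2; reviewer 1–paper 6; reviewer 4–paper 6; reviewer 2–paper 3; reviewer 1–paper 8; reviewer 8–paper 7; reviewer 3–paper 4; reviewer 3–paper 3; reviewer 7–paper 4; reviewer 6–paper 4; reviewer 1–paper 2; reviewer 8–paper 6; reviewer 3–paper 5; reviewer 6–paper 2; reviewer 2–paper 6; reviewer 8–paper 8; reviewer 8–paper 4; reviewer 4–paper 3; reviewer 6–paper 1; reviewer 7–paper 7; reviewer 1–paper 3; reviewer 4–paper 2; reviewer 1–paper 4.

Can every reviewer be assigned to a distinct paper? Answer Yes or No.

Yes

A valid assignment of size 8: reviewer 1→paper 8, reviewer 2→paper 3, reviewer 3→paper 5, reviewer 4→paper 1, reviewer 5→paper 4, reviewer 6→paper 2, reviewer 7→paper 7, reviewer 8→paper 6.
All 8 reviewers are covered.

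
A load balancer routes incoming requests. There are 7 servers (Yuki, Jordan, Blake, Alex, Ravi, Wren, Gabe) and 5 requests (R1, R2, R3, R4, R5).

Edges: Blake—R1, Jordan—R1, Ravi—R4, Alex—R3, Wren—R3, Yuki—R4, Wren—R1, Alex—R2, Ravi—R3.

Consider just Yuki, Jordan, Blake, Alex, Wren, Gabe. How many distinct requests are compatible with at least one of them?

The union of neighbours of {Yuki, Jordan, Blake, Alex, Wren, Gabe} is {R1, R2, R3, R4}, which has 4 elements.
Since |N(S)| = 4 < |S| = 6, Hall's condition fails for this subset.

4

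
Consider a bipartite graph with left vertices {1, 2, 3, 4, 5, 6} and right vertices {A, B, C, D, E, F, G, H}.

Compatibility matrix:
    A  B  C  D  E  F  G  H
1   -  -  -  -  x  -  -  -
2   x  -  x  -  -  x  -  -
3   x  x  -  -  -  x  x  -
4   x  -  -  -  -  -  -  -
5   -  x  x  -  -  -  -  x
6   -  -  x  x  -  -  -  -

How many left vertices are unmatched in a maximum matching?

0

For example, pair 1–E, 2–F, 3–B, 4–A, 5–H, 6–C.
This saturates every left vertex, so 6 is the maximum.
That matches 6 of the 6, leaving 0 unmatched; no matching can do better.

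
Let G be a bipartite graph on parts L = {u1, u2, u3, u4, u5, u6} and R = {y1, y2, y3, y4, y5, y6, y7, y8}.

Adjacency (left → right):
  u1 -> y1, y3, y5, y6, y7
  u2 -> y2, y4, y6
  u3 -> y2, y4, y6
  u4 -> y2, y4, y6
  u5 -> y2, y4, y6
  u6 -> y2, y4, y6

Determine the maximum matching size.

4

A valid assignment of size 4: u1-y7, u2-y4, u3-y6, u4-y2.
The set {u2, u3, u4, u5, u6} has only 3 neighbours ({y2, y4, y6}), so by Hall's theorem at most 4 of the 6 left vertices can be matched.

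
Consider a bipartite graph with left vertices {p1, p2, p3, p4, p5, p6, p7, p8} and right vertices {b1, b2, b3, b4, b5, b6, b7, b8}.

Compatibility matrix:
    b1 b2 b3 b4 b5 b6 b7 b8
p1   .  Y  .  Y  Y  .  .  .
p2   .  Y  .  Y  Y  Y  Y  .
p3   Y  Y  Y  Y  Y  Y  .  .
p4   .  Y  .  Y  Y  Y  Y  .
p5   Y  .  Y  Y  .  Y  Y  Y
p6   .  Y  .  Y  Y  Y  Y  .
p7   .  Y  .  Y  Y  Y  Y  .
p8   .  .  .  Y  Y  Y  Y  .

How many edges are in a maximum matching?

7

One maximum matching: p1–b2, p2–b4, p3–b1, p4–b6, p5–b8, p6–b5, p7–b7.
The set {p1, p2, p4, p6, p7, p8} has only 5 neighbours ({b2, b4, b5, b6, b7}), so by Hall's theorem at most 7 of the 8 left vertices can be matched.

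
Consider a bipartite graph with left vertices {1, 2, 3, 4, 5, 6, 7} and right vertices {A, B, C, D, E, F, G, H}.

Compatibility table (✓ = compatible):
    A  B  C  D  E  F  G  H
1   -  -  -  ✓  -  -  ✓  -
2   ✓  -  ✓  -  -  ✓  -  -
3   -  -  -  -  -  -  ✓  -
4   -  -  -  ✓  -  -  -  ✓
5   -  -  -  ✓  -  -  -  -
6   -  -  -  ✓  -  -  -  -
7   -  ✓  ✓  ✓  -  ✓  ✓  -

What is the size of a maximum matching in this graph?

5

One maximum matching: 1→D, 2→F, 3→G, 4→H, 7→B.
The set {1, 3, 5, 6} has only 2 neighbours ({D, G}), so by Hall's theorem at most 5 of the 7 left vertices can be matched.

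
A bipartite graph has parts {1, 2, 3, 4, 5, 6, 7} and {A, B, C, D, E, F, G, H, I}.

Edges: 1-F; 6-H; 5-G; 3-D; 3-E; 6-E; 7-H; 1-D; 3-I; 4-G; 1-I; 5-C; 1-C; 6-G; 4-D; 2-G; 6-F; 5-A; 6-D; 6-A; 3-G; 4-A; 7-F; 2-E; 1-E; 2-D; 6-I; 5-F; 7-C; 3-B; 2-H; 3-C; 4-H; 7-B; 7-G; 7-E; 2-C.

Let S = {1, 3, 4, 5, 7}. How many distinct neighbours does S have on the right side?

The union of neighbours of {1, 3, 4, 5, 7} is {A, B, C, D, E, F, G, H, I}, which has 9 elements.
Since |N(S)| = 9 ≥ |S| = 5, Hall's condition holds for this subset.

9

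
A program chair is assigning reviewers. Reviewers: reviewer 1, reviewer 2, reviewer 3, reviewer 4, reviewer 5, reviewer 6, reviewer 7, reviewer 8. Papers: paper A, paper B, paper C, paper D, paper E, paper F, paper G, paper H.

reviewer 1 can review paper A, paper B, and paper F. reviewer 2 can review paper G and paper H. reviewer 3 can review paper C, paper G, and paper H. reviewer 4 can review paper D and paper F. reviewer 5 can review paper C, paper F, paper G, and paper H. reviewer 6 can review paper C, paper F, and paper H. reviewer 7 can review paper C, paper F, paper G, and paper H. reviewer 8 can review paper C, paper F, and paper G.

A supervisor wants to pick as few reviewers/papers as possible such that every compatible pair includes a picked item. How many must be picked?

A maximum matching has 6 edges (e.g. reviewer 1–paper B, reviewer 2–paper G, reviewer 3–paper C, reviewer 4–paper D, reviewer 5–paper F, reviewer 6–paper H).
By König's theorem the minimum vertex cover has the same size. One such cover is {reviewer 1, reviewer 4, paper C, paper F, paper G, paper H}.

6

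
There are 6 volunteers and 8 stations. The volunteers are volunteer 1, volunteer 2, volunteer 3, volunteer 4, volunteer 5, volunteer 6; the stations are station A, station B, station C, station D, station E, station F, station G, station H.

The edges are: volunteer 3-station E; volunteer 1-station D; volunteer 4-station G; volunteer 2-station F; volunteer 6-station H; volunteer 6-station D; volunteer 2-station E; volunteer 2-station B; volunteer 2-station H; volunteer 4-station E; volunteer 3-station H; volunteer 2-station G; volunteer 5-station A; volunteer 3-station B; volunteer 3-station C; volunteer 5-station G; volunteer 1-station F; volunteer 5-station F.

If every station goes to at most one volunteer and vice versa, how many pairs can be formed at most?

6

One maximum matching: volunteer 1→station D, volunteer 2→station F, volunteer 3→station B, volunteer 4→station G, volunteer 5→station A, volunteer 6→station H.
All 6 volunteers are matched, so no larger matching exists.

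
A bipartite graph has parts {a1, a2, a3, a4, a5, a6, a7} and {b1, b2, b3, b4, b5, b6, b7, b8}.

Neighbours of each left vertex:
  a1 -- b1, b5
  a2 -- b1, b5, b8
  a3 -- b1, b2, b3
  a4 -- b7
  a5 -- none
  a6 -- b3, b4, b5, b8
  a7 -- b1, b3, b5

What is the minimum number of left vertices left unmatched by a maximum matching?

1

One maximum matching: a1-b1, a2-b5, a3-b2, a4-b7, a6-b8, a7-b3.
The set {a5} has only 0 neighbours (∅), so by Hall's theorem at most 6 of the 7 left vertices can be matched.
That matches 6 of the 7, leaving 1 unmatched; no matching can do better.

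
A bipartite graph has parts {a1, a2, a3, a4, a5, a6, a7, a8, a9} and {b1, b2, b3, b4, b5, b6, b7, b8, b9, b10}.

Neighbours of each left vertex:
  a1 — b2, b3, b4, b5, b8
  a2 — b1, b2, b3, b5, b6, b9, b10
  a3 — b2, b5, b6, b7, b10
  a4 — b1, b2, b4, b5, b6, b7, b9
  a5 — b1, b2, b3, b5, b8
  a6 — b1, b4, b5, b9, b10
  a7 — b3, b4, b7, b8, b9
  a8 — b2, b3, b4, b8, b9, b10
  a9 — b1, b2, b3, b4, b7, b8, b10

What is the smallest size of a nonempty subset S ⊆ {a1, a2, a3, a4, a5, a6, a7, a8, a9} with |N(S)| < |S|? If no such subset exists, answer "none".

none

A matching saturating every left vertex exists, for instance a1→b8, a2→b6, a3→b2, a4→b1, a5→b5, a6→b10, a7→b3, a8→b4, a9→b7.
By Hall's marriage theorem, this means |N(S)| ≥ |S| for every subset S, so no violating subset exists.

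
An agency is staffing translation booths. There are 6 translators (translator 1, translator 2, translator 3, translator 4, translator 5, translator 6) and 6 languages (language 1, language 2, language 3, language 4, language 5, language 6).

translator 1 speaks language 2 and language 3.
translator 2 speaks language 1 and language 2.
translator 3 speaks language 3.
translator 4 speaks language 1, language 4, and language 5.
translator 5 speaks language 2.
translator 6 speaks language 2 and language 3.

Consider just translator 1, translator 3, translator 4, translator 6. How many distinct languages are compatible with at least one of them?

The union of neighbours of {translator 1, translator 3, translator 4, translator 6} is {language 1, language 2, language 3, language 4, language 5}, which has 5 elements.
Since |N(S)| = 5 ≥ |S| = 4, Hall's condition holds for this subset.

5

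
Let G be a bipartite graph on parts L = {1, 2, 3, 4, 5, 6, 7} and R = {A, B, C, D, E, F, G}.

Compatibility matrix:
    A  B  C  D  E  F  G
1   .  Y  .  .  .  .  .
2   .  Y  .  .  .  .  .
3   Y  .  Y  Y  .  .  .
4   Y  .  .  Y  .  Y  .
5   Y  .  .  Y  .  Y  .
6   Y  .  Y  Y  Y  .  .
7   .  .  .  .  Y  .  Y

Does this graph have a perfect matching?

No

The set {1, 2} has only 1 neighbour ({B}), so by Hall's theorem at most 6 of the 7 left vertices can be matched.
Hence no matching covers every left vertex.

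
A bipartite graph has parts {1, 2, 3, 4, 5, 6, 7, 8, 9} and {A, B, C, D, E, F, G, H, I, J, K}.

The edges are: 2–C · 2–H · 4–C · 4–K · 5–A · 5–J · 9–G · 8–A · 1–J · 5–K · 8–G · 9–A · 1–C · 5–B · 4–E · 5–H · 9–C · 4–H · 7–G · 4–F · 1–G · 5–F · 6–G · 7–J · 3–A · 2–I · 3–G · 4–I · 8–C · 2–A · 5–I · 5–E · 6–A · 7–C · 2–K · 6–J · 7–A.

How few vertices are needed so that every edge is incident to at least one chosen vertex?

7

{2, 4, 5, A, C, G, J} is a vertex cover of size 7: every edge has an endpoint in this set.
No smaller cover exists because 1–C, 2–H, 3–A, 4–E, 5–K, 6–G, 7–J is a matching of size 7, and a cover must include an endpoint of each of these disjoint edges (König's theorem).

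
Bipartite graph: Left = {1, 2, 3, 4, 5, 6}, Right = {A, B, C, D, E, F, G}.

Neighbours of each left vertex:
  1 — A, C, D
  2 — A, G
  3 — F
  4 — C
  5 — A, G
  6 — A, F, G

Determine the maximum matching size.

5

One maximum matching: 1→D, 2→A, 3→F, 4→C, 5→G.
The set {2, 3, 5, 6} has only 3 neighbours ({A, F, G}), so by Hall's theorem at most 5 of the 6 left vertices can be matched.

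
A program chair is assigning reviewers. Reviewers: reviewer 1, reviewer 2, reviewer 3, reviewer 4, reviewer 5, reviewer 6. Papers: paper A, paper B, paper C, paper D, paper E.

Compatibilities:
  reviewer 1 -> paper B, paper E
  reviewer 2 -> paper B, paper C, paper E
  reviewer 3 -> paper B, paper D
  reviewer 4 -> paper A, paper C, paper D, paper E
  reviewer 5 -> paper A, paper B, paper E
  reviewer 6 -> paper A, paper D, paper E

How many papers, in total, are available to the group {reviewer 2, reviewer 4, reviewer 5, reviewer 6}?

The union of neighbours of {reviewer 2, reviewer 4, reviewer 5, reviewer 6} is {paper A, paper B, paper C, paper D, paper E}, which has 5 elements.
Since |N(S)| = 5 ≥ |S| = 4, Hall's condition holds for this subset.

5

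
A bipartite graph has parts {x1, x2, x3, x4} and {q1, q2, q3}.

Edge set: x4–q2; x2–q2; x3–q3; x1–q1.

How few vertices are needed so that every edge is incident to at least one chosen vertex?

{x1, x3, q2} is a vertex cover of size 3: every edge has an endpoint in this set.
No smaller cover exists because x1–q1, x2–q2, x3–q3 is a matching of size 3, and a cover must include an endpoint of each of these disjoint edges (König's theorem).

3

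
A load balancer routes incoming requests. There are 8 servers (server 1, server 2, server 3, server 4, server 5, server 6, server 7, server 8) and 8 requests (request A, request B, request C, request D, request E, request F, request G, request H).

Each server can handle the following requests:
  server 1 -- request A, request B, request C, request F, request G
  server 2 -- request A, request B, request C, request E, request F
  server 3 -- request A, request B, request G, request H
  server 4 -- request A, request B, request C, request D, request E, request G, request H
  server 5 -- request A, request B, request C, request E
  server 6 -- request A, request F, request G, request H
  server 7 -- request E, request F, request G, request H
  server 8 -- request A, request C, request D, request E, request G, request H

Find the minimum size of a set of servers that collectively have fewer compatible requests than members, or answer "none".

A matching saturating every server exists, for instance server 1→request F, server 2→request B, server 3→request H, server 4→request D, server 5→request C, server 6→request A, server 7→request G, server 8→request E.
By Hall's marriage theorem, this means |N(S)| ≥ |S| for every subset S, so no violating subset exists.

none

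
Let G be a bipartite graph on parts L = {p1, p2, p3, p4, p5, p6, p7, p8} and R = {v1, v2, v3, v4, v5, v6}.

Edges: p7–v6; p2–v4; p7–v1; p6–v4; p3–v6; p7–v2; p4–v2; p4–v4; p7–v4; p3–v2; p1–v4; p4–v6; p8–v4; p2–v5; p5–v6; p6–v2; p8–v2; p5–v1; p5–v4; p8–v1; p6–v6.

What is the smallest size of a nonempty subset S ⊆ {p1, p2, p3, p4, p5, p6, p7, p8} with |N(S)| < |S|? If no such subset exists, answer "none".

Take S = {p1, p3, p4, p6}. Its neighbourhood is {v2, v4, v6}, so |N(S)| = 3 < |S| = 4.
Every subset of size less than 4 has at least as many neighbours as members, so 4 is the minimum.

4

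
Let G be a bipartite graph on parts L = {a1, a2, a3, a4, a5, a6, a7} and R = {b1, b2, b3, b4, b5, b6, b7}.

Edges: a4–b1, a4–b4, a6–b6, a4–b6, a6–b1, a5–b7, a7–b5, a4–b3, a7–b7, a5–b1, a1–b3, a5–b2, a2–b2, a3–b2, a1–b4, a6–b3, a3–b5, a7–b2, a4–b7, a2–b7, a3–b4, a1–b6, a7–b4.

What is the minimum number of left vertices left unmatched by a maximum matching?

0

A valid assignment of size 7: a1–b6, a2–b2, a3–b4, a4–b1, a5–b7, a6–b3, a7–b5.
All 7 left vertices are matched, so no larger matching exists.
That matches 7 of the 7, leaving 0 unmatched; no matching can do better.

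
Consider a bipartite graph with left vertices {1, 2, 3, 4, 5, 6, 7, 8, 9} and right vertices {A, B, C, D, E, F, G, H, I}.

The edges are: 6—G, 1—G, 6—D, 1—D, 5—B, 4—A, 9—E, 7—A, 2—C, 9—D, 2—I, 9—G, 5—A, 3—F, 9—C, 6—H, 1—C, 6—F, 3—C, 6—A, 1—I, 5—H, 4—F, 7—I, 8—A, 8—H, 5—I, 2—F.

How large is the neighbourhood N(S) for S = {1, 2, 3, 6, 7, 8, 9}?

The union of neighbours of {1, 2, 3, 6, 7, 8, 9} is {A, C, D, E, F, G, H, I}, which has 8 elements.
Since |N(S)| = 8 ≥ |S| = 7, Hall's condition holds for this subset.

8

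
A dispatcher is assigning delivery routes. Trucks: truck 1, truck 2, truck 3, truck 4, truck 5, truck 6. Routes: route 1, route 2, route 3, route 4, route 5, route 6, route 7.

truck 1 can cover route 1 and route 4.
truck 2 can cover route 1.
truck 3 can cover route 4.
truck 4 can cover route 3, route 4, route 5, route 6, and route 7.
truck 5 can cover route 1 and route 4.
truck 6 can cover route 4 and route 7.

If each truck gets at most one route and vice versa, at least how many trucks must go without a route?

2

One maximum matching: truck 1→route 4, truck 2→route 1, truck 4→route 3, truck 6→route 7.
The set {truck 1, truck 2, truck 3, truck 5} has only 2 neighbours ({route 1, route 4}), so by Hall's theorem at most 4 of the 6 trucks can be matched.
That matches 4 of the 6, leaving 2 unmatched; no matching can do better.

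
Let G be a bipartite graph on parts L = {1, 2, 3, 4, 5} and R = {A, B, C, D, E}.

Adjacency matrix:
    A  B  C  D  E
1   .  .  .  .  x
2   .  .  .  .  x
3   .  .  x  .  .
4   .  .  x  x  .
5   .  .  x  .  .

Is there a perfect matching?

The set {1, 2, 3, 5} has only 2 neighbours ({C, E}), so by Hall's theorem at most 3 of the 5 left vertices can be matched.
Hence no matching covers every left vertex.

No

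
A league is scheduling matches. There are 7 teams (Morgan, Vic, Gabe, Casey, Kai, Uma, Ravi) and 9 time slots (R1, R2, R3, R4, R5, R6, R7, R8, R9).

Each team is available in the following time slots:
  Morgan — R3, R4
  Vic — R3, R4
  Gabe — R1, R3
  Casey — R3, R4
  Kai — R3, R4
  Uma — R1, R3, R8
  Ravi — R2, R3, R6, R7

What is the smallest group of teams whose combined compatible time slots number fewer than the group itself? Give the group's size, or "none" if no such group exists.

Take S = {Morgan, Vic, Casey}. Its neighbourhood is {R3, R4}, so |N(S)| = 2 < |S| = 3.
Every subset of size less than 3 has at least as many neighbours as members, so 3 is the minimum.

3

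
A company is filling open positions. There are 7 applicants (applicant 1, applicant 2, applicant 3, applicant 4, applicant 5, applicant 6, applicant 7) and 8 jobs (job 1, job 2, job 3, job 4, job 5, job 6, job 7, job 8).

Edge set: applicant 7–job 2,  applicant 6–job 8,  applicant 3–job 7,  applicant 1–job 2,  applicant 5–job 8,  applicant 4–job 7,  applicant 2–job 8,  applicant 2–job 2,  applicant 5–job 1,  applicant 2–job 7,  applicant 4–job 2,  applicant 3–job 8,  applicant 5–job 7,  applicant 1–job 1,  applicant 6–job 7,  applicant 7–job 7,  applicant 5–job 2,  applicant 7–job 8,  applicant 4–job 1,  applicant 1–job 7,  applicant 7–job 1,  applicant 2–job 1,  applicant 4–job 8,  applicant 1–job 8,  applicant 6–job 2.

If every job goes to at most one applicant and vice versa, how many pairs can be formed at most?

A valid assignment of size 4: applicant 1–job 8, applicant 2–job 1, applicant 3–job 7, applicant 4–job 2.
The set {applicant 1, applicant 2, applicant 3, applicant 4, applicant 5, applicant 6, applicant 7} has only 4 neighbours ({job 1, job 2, job 7, job 8}), so by Hall's theorem at most 4 of the 7 applicants can be matched.

4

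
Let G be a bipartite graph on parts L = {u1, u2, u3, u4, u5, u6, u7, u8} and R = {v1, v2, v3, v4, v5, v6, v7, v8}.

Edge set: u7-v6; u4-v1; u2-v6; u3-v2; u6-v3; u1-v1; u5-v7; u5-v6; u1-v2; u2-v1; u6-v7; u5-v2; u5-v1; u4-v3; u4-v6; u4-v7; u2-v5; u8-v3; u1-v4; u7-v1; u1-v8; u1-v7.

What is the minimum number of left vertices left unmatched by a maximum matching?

A valid assignment of size 7: u1→v4, u2→v5, u3→v2, u4→v3, u5→v1, u6→v7, u7→v6.
The set {u3, u4, u5, u6, u7, u8} has only 5 neighbours ({v1, v2, v3, v6, v7}), so by Hall's theorem at most 7 of the 8 left vertices can be matched.
That matches 7 of the 8, leaving 1 unmatched; no matching can do better.

1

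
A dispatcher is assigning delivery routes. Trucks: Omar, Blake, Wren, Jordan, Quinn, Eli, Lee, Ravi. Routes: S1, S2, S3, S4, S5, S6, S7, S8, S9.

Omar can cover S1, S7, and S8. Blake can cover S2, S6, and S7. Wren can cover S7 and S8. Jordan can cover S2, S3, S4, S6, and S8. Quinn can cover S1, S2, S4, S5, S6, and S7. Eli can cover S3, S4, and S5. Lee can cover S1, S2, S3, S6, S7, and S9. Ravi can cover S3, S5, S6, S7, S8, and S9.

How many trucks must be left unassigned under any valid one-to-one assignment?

0

One maximum matching: Omar–S1, Blake–S6, Wren–S8, Jordan–S4, Quinn–S2, Eli–S5, Lee–S3, Ravi–S7.
All 8 trucks are matched, so no larger matching exists.
That matches 8 of the 8, leaving 0 unmatched; no matching can do better.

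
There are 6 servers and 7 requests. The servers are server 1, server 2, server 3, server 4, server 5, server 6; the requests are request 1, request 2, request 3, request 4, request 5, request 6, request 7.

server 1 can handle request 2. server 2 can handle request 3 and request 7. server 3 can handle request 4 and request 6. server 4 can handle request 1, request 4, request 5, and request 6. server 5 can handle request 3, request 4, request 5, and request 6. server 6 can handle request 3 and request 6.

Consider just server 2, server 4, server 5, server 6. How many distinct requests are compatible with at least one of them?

The union of neighbours of {server 2, server 4, server 5, server 6} is {request 1, request 3, request 4, request 5, request 6, request 7}, which has 6 elements.
Since |N(S)| = 6 ≥ |S| = 4, Hall's condition holds for this subset.

6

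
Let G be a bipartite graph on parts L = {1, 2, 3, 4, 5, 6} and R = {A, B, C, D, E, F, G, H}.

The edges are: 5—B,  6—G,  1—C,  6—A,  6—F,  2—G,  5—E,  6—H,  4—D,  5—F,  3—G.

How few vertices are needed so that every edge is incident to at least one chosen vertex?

5

The 5 edges 1–C, 2–G, 4–D, 5–B, 6–F form a matching, so any vertex cover needs at least 5 vertices (one per matched edge).
Conversely {1, 4, 5, 6, G} meets every edge and has exactly 5 vertices, so 5 is optimal.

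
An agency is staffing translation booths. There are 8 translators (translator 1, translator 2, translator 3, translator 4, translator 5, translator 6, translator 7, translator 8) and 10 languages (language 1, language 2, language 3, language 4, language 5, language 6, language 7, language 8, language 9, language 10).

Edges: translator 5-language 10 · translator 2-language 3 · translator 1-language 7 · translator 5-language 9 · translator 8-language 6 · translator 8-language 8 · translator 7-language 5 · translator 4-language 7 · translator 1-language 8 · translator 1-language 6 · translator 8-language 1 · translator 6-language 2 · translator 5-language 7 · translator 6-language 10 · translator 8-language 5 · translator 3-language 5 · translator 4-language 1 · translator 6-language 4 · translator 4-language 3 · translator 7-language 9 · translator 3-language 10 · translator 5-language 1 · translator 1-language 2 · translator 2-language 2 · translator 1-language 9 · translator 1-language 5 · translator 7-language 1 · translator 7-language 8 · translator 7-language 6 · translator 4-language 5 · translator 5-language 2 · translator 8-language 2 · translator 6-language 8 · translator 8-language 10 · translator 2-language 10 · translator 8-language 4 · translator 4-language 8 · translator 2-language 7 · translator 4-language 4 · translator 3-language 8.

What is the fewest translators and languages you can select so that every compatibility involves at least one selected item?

{translator 1, translator 2, translator 3, translator 4, translator 5, translator 6, translator 7, translator 8} is a vertex cover of size 8: every edge has an endpoint in this set.
No smaller cover exists because translator 1–language 7, translator 2–language 3, translator 3–language 8, translator 4–language 4, translator 5–language 9, translator 6–language 10, translator 7–language 6, translator 8–language 2 is a matching of size 8, and a cover must include an endpoint of each of these disjoint edges (König's theorem).

8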